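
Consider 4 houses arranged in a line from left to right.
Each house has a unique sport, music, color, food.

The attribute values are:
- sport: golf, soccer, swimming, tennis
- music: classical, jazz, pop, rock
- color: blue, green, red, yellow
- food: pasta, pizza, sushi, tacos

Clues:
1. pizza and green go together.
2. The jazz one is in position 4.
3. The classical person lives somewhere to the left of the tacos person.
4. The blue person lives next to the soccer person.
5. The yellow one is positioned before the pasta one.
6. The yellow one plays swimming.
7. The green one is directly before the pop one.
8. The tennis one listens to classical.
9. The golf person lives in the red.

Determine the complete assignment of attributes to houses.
Solution:

House | Sport | Music | Color | Food
------------------------------------
  1   | tennis | classical | blue | sushi
  2   | soccer | rock | green | pizza
  3   | swimming | pop | yellow | tacos
  4   | golf | jazz | red | pasta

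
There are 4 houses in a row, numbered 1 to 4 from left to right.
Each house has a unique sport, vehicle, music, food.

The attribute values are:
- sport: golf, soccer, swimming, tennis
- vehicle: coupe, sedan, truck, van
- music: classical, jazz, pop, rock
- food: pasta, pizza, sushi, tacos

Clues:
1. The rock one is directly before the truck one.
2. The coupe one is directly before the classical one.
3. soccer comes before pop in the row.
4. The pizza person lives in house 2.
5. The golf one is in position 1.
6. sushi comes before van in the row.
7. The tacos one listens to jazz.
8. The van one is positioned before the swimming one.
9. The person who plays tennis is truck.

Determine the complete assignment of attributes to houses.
Solution:

House | Sport | Vehicle | Music | Food
--------------------------------------
  1   | golf | coupe | rock | sushi
  2   | tennis | truck | classical | pizza
  3   | soccer | van | jazz | tacos
  4   | swimming | sedan | pop | pasta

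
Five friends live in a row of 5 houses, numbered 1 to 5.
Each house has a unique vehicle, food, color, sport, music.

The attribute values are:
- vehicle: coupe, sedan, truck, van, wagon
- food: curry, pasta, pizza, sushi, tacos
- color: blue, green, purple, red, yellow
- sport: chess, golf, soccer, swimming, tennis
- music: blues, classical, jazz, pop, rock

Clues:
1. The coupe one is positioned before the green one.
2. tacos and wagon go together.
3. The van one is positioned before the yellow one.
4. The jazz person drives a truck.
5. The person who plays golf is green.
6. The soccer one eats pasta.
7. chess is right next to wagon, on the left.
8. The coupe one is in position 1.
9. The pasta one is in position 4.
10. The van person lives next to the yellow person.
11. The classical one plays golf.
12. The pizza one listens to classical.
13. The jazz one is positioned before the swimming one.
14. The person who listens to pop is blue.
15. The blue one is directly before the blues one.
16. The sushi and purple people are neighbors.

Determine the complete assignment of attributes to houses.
Solution:

House | Vehicle | Food | Color | Sport | Music
----------------------------------------------
  1   | coupe | sushi | blue | chess | pop
  2   | wagon | tacos | purple | tennis | blues
  3   | van | pizza | green | golf | classical
  4   | truck | pasta | yellow | soccer | jazz
  5   | sedan | curry | red | swimming | rock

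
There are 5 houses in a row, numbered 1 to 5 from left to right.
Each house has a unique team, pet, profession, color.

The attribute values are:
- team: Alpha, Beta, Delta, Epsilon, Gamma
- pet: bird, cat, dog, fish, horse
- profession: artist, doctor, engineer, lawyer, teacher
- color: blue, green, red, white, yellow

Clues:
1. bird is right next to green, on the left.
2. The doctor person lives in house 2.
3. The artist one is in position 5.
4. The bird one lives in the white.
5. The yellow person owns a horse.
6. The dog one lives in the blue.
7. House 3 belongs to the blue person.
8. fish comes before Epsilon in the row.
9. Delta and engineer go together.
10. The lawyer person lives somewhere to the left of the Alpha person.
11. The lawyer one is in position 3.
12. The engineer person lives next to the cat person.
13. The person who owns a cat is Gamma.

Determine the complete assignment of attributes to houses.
Solution:

House | Team | Pet | Profession | Color
---------------------------------------
  1   | Delta | bird | engineer | white
  2   | Gamma | cat | doctor | green
  3   | Beta | dog | lawyer | blue
  4   | Alpha | fish | teacher | red
  5   | Epsilon | horse | artist | yellow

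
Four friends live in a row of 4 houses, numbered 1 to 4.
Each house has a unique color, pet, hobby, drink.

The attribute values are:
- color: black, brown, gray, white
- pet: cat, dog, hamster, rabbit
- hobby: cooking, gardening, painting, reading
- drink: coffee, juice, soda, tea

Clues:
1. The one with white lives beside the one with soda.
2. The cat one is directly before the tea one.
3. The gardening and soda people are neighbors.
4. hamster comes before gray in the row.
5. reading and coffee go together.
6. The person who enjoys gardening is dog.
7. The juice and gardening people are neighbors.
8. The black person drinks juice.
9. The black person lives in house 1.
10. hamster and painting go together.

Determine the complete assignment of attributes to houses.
Solution:

House | Color | Pet | Hobby | Drink
-----------------------------------
  1   | black | cat | cooking | juice
  2   | white | dog | gardening | tea
  3   | brown | hamster | painting | soda
  4   | gray | rabbit | reading | coffee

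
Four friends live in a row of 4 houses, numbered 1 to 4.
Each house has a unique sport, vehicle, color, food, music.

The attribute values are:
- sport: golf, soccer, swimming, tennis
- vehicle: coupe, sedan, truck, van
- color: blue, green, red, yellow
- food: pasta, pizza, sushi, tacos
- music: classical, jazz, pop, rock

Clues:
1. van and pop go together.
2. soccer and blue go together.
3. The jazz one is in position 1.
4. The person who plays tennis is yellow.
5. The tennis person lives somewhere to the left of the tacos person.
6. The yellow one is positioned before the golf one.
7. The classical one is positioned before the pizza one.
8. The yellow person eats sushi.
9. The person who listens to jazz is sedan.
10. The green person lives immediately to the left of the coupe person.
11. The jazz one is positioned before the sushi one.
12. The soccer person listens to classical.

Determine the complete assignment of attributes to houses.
Solution:

House | Sport | Vehicle | Color | Food | Music
----------------------------------------------
  1   | swimming | sedan | green | pasta | jazz
  2   | tennis | coupe | yellow | sushi | rock
  3   | soccer | truck | blue | tacos | classical
  4   | golf | van | red | pizza | pop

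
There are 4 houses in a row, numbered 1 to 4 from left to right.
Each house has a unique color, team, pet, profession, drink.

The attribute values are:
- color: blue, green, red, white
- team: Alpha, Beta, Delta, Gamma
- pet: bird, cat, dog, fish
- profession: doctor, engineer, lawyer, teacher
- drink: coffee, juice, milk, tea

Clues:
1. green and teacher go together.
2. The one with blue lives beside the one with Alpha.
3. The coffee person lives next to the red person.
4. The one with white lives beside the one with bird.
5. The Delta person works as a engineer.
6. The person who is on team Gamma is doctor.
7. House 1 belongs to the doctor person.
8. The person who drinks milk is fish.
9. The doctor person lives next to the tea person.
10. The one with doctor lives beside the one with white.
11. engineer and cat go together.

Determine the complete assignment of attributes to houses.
Solution:

House | Color | Team | Pet | Profession | Drink
-----------------------------------------------
  1   | blue | Gamma | fish | doctor | milk
  2   | white | Alpha | dog | lawyer | tea
  3   | green | Beta | bird | teacher | coffee
  4   | red | Delta | cat | engineer | juice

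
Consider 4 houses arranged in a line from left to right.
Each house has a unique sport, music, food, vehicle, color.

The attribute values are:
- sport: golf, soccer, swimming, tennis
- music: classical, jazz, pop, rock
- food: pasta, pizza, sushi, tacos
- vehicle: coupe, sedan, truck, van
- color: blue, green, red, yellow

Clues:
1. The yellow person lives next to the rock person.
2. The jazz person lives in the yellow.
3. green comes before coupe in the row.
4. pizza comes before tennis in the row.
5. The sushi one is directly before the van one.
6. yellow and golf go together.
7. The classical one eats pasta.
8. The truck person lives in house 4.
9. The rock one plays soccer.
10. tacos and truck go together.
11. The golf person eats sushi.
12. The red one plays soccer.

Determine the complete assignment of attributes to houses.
Solution:

House | Sport | Music | Food | Vehicle | Color
----------------------------------------------
  1   | swimming | classical | pasta | sedan | green
  2   | golf | jazz | sushi | coupe | yellow
  3   | soccer | rock | pizza | van | red
  4   | tennis | pop | tacos | truck | blue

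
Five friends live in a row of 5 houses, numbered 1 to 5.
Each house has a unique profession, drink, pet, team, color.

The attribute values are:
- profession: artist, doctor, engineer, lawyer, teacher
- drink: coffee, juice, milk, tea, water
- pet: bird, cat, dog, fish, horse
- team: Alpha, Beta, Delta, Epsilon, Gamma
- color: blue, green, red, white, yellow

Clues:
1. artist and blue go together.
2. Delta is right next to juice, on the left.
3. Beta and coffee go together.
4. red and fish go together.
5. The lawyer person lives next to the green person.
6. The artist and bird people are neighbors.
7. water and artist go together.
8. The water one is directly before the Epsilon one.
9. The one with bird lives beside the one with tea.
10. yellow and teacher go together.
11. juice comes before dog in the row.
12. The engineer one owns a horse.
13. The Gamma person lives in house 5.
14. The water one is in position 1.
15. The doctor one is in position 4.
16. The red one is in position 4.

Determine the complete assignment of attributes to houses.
Solution:

House | Profession | Drink | Pet | Team | Color
-----------------------------------------------
  1   | artist | water | cat | Delta | blue
  2   | lawyer | juice | bird | Epsilon | white
  3   | engineer | tea | horse | Alpha | green
  4   | doctor | coffee | fish | Beta | red
  5   | teacher | milk | dog | Gamma | yellow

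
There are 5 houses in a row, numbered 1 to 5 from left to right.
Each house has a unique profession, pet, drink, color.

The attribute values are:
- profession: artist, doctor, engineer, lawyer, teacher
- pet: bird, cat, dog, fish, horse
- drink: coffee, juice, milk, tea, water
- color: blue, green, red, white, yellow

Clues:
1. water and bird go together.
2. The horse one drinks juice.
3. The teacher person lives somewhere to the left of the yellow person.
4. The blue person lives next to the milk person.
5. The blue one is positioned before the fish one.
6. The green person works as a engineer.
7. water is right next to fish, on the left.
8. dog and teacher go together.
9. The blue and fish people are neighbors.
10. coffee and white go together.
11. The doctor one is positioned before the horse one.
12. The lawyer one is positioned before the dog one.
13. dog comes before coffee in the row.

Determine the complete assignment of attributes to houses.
Solution:

House | Profession | Pet | Drink | Color
----------------------------------------
  1   | lawyer | bird | water | blue
  2   | engineer | fish | milk | green
  3   | teacher | dog | tea | red
  4   | doctor | cat | coffee | white
  5   | artist | horse | juice | yellow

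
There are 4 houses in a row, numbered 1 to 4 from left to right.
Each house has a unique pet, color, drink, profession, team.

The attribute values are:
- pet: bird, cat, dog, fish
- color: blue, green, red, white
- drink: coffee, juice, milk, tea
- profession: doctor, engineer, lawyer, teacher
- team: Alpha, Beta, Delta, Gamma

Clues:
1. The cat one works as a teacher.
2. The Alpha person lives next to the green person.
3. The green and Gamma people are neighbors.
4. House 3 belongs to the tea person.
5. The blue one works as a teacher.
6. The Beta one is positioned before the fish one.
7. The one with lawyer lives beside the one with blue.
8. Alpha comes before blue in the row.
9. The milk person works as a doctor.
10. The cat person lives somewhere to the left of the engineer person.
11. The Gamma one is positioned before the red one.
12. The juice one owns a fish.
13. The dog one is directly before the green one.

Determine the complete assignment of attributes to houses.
Solution:

House | Pet | Color | Drink | Profession | Team
-----------------------------------------------
  1   | dog | white | milk | doctor | Alpha
  2   | bird | green | coffee | lawyer | Beta
  3   | cat | blue | tea | teacher | Gamma
  4   | fish | red | juice | engineer | Delta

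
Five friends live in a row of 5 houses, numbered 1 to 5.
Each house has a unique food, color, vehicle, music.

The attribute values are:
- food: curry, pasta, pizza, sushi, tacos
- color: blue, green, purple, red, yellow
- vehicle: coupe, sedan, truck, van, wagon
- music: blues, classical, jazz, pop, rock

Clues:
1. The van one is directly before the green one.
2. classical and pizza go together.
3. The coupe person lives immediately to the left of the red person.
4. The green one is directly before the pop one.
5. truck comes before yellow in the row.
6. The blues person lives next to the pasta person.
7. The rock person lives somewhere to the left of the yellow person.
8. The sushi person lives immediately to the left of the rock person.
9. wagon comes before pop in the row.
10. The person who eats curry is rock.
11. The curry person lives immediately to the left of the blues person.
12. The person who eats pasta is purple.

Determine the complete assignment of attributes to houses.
Solution:

House | Food | Color | Vehicle | Music
--------------------------------------
  1   | sushi | blue | coupe | jazz
  2   | curry | red | van | rock
  3   | tacos | green | wagon | blues
  4   | pasta | purple | truck | pop
  5   | pizza | yellow | sedan | classical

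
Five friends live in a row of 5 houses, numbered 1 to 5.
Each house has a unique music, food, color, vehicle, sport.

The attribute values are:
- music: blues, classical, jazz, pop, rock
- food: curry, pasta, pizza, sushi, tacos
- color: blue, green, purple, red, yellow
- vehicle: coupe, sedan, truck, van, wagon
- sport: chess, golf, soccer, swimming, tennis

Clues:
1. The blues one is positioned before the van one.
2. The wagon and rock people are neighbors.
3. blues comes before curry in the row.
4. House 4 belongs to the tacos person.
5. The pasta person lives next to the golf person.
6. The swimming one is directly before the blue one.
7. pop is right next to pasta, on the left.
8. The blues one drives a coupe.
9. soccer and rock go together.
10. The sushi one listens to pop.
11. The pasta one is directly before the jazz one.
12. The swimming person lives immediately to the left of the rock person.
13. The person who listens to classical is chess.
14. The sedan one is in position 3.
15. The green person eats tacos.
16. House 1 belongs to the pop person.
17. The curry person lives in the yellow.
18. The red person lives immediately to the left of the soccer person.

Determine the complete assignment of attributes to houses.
Solution:

House | Music | Food | Color | Vehicle | Sport
----------------------------------------------
  1   | pop | sushi | red | wagon | swimming
  2   | rock | pasta | blue | truck | soccer
  3   | jazz | pizza | purple | sedan | golf
  4   | blues | tacos | green | coupe | tennis
  5   | classical | curry | yellow | van | chess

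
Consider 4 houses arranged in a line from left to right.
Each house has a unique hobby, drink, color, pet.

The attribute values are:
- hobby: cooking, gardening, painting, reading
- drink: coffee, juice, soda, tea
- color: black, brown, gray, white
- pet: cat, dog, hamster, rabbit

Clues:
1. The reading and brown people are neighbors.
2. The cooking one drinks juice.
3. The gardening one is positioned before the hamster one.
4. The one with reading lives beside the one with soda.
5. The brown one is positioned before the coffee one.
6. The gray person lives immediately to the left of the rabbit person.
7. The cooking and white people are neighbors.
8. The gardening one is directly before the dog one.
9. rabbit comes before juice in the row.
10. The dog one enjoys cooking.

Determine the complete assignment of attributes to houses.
Solution:

House | Hobby | Drink | Color | Pet
-----------------------------------
  1   | reading | tea | gray | cat
  2   | gardening | soda | brown | rabbit
  3   | cooking | juice | black | dog
  4   | painting | coffee | white | hamster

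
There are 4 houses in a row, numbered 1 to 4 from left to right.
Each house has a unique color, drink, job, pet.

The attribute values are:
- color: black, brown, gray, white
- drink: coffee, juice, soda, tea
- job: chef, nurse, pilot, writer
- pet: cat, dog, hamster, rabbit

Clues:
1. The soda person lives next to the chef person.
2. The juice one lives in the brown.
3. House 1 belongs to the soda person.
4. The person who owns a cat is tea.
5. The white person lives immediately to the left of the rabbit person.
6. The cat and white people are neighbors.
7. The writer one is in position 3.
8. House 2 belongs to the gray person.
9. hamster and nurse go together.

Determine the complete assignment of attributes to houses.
Solution:

House | Color | Drink | Job | Pet
---------------------------------
  1   | black | soda | nurse | hamster
  2   | gray | tea | chef | cat
  3   | white | coffee | writer | dog
  4   | brown | juice | pilot | rabbit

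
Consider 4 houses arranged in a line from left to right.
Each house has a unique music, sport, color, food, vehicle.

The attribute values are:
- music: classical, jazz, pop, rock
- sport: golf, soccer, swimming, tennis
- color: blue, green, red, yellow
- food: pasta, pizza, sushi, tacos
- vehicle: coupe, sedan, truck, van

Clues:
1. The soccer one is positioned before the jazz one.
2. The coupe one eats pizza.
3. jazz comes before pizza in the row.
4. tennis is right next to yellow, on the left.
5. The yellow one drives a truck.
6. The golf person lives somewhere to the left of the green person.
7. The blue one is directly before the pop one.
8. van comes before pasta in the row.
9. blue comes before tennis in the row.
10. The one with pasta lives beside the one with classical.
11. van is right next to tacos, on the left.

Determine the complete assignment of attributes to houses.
Solution:

House | Music | Sport | Color | Food | Vehicle
----------------------------------------------
  1   | rock | soccer | blue | sushi | van
  2   | pop | tennis | red | tacos | sedan
  3   | jazz | golf | yellow | pasta | truck
  4   | classical | swimming | green | pizza | coupe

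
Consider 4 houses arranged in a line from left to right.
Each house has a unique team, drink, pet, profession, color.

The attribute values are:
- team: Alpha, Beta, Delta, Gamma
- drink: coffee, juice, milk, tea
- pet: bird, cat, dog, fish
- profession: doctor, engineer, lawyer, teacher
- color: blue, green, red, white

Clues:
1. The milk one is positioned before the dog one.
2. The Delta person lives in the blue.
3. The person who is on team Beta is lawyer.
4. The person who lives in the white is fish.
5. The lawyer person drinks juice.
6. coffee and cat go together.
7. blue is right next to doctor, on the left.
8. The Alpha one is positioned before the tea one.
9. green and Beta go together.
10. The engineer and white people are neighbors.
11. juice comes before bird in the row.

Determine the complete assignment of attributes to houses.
Solution:

House | Team | Drink | Pet | Profession | Color
-----------------------------------------------
  1   | Delta | coffee | cat | engineer | blue
  2   | Alpha | milk | fish | doctor | white
  3   | Beta | juice | dog | lawyer | green
  4   | Gamma | tea | bird | teacher | red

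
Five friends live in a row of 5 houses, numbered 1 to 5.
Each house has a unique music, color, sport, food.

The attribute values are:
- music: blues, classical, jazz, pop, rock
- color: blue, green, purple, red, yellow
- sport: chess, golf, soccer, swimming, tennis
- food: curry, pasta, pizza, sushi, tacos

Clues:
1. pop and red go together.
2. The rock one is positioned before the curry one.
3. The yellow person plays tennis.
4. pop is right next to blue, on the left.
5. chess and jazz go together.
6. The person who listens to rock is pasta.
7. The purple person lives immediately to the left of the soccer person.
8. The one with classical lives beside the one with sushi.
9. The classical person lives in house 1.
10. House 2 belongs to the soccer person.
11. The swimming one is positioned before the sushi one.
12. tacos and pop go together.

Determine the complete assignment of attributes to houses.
Solution:

House | Music | Color | Sport | Food
------------------------------------
  1   | classical | purple | swimming | pizza
  2   | blues | green | soccer | sushi
  3   | rock | yellow | tennis | pasta
  4   | pop | red | golf | tacos
  5   | jazz | blue | chess | curry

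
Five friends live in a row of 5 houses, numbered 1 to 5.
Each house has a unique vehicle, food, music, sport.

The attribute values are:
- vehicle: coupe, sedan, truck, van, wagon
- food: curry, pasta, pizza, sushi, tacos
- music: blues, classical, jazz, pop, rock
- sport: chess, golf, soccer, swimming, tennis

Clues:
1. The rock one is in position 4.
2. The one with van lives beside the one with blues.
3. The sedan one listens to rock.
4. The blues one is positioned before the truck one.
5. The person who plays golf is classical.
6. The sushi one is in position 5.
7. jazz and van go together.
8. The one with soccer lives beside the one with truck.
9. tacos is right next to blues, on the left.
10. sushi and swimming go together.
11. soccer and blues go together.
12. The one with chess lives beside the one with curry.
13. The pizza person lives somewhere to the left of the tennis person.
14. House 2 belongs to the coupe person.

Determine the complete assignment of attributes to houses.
Solution:

House | Vehicle | Food | Music | Sport
--------------------------------------
  1   | van | tacos | jazz | chess
  2   | coupe | curry | blues | soccer
  3   | truck | pizza | classical | golf
  4   | sedan | pasta | rock | tennis
  5   | wagon | sushi | pop | swimming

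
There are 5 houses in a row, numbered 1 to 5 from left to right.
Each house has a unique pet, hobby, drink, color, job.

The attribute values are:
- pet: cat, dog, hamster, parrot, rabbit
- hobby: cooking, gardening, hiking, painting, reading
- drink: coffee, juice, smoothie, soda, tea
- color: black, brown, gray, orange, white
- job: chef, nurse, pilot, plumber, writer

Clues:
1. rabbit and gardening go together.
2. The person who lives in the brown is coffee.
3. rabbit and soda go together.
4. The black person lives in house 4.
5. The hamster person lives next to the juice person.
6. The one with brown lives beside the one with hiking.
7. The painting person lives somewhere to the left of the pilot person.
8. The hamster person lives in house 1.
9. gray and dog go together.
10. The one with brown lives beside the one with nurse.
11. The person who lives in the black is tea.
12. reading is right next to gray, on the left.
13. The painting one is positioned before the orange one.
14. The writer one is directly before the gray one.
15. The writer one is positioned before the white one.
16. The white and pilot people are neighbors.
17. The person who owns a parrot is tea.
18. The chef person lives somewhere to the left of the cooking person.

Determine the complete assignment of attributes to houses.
Solution:

House | Pet | Hobby | Drink | Color | Job
-----------------------------------------
  1   | hamster | reading | coffee | brown | writer
  2   | dog | hiking | juice | gray | nurse
  3   | cat | painting | smoothie | white | chef
  4   | parrot | cooking | tea | black | pilot
  5   | rabbit | gardening | soda | orange | plumber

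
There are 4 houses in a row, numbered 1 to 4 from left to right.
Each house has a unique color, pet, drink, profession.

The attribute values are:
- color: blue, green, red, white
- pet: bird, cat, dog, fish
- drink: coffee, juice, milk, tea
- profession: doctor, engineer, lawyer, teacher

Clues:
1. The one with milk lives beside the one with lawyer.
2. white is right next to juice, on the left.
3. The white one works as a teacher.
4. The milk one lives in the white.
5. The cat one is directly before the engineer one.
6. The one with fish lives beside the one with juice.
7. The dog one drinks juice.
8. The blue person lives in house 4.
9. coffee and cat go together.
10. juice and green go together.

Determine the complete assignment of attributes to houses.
Solution:

House | Color | Pet | Drink | Profession
----------------------------------------
  1   | white | fish | milk | teacher
  2   | green | dog | juice | lawyer
  3   | red | cat | coffee | doctor
  4   | blue | bird | tea | engineer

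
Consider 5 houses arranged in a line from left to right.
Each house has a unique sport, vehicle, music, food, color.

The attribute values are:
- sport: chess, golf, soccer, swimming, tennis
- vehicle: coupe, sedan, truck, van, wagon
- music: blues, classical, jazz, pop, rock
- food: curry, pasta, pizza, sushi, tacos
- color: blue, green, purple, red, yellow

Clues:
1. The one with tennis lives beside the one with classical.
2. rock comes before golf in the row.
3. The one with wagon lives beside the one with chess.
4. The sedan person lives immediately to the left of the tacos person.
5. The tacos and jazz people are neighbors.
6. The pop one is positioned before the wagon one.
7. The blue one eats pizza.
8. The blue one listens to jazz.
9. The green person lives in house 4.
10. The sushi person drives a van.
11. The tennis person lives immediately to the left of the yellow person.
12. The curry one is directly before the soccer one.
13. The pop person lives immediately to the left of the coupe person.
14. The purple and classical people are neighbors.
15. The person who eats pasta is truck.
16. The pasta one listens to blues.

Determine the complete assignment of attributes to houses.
Solution:

House | Sport | Vehicle | Music | Food | Color
----------------------------------------------
  1   | tennis | sedan | pop | curry | purple
  2   | soccer | coupe | classical | tacos | yellow
  3   | swimming | wagon | jazz | pizza | blue
  4   | chess | van | rock | sushi | green
  5   | golf | truck | blues | pasta | red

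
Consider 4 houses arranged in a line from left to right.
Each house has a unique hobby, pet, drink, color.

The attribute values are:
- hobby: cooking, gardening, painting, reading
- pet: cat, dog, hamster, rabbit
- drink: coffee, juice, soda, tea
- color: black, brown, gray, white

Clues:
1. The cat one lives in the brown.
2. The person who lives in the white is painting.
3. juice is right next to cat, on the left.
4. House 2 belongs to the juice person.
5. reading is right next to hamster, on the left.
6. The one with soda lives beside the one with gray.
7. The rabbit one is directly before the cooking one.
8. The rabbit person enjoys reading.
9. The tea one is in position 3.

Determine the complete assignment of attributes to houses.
Solution:

House | Hobby | Pet | Drink | Color
-----------------------------------
  1   | reading | rabbit | soda | black
  2   | cooking | hamster | juice | gray
  3   | gardening | cat | tea | brown
  4   | painting | dog | coffee | white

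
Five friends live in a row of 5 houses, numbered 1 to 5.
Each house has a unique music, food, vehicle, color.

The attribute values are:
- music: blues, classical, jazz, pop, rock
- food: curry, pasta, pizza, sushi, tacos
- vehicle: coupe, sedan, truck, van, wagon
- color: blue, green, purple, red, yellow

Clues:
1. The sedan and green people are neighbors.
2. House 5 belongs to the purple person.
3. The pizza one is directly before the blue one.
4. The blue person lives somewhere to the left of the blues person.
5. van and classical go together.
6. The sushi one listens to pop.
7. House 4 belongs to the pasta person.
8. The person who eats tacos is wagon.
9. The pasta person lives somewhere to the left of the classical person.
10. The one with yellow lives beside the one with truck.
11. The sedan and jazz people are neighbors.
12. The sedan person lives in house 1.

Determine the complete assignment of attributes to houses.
Solution:

House | Music | Food | Vehicle | Color
--------------------------------------
  1   | pop | sushi | sedan | yellow
  2   | jazz | pizza | truck | green
  3   | rock | tacos | wagon | blue
  4   | blues | pasta | coupe | red
  5   | classical | curry | van | purple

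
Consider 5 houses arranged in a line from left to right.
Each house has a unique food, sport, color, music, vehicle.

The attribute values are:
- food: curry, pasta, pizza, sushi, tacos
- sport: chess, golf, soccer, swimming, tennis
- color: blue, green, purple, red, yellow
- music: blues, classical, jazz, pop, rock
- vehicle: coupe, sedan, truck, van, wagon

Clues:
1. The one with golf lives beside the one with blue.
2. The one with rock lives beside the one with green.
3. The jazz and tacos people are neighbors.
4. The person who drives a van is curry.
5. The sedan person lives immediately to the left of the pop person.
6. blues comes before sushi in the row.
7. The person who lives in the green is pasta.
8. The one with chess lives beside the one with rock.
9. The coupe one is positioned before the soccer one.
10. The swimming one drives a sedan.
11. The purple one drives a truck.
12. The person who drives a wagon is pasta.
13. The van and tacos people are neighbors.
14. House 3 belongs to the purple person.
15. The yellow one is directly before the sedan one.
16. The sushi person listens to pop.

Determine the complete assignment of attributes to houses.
Solution:

House | Food | Sport | Color | Music | Vehicle
----------------------------------------------
  1   | curry | golf | yellow | jazz | van
  2   | tacos | swimming | blue | blues | sedan
  3   | sushi | chess | purple | pop | truck
  4   | pizza | tennis | red | rock | coupe
  5   | pasta | soccer | green | classical | wagon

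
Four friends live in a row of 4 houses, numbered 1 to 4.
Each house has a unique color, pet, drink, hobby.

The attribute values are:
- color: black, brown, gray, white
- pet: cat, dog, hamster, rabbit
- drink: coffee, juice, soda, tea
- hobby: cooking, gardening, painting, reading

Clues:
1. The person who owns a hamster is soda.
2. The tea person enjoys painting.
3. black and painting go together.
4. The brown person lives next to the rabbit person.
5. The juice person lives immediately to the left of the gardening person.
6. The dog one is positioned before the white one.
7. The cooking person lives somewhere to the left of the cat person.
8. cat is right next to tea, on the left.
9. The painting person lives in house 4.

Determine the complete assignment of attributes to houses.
Solution:

House | Color | Pet | Drink | Hobby
-----------------------------------
  1   | gray | dog | juice | cooking
  2   | white | hamster | soda | gardening
  3   | brown | cat | coffee | reading
  4   | black | rabbit | tea | painting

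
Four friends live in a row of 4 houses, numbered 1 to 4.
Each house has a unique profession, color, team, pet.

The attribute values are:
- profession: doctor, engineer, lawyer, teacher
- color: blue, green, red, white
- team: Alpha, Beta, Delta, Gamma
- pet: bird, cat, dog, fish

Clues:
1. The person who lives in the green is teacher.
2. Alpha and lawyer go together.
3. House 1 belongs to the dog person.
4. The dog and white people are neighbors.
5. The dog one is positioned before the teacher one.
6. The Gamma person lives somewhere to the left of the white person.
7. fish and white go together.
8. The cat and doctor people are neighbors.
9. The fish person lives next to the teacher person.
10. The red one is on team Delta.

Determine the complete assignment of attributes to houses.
Solution:

House | Profession | Color | Team | Pet
---------------------------------------
  1   | engineer | blue | Gamma | dog
  2   | lawyer | white | Alpha | fish
  3   | teacher | green | Beta | cat
  4   | doctor | red | Delta | bird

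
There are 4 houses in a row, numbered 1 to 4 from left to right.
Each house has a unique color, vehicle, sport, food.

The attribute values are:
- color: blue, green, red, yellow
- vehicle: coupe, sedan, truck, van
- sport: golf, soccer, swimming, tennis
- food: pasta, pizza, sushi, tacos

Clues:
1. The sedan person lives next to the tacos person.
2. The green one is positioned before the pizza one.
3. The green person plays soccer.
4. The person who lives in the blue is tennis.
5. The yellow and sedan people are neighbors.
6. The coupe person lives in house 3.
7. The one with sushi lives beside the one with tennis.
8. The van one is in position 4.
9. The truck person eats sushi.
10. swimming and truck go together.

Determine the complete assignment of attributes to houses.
Solution:

House | Color | Vehicle | Sport | Food
--------------------------------------
  1   | yellow | truck | swimming | sushi
  2   | blue | sedan | tennis | pasta
  3   | green | coupe | soccer | tacos
  4   | red | van | golf | pizza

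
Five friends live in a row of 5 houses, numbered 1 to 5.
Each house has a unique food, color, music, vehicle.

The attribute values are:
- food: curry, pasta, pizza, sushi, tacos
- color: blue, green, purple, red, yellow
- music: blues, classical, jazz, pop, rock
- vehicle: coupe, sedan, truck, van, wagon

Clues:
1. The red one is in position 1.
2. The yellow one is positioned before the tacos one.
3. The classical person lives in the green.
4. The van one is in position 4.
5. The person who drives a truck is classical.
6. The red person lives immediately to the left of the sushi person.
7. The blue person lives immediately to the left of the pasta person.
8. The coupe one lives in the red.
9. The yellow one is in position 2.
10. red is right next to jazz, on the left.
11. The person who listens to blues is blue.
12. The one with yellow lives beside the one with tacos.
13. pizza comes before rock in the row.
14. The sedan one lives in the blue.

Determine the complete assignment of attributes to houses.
Solution:

House | Food | Color | Music | Vehicle
--------------------------------------
  1   | pizza | red | pop | coupe
  2   | sushi | yellow | jazz | wagon
  3   | tacos | blue | blues | sedan
  4   | pasta | purple | rock | van
  5   | curry | green | classical | truck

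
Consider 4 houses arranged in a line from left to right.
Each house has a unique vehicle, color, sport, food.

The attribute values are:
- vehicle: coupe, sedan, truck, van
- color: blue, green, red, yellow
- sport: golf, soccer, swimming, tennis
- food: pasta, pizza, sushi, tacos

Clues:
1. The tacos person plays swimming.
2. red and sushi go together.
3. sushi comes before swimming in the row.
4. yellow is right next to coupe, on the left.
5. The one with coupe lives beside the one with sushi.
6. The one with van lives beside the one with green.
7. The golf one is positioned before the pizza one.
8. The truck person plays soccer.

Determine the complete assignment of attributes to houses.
Solution:

House | Vehicle | Color | Sport | Food
--------------------------------------
  1   | van | yellow | golf | pasta
  2   | coupe | green | tennis | pizza
  3   | truck | red | soccer | sushi
  4   | sedan | blue | swimming | tacos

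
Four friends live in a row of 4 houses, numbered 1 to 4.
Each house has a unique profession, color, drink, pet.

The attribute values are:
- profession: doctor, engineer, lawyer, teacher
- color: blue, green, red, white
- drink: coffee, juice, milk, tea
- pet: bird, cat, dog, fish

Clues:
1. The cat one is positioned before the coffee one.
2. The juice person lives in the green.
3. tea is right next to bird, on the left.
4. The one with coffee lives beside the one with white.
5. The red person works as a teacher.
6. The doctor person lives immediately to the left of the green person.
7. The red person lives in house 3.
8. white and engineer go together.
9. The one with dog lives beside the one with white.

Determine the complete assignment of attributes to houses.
Solution:

House | Profession | Color | Drink | Pet
----------------------------------------
  1   | doctor | blue | tea | cat
  2   | lawyer | green | juice | bird
  3   | teacher | red | coffee | dog
  4   | engineer | white | milk | fish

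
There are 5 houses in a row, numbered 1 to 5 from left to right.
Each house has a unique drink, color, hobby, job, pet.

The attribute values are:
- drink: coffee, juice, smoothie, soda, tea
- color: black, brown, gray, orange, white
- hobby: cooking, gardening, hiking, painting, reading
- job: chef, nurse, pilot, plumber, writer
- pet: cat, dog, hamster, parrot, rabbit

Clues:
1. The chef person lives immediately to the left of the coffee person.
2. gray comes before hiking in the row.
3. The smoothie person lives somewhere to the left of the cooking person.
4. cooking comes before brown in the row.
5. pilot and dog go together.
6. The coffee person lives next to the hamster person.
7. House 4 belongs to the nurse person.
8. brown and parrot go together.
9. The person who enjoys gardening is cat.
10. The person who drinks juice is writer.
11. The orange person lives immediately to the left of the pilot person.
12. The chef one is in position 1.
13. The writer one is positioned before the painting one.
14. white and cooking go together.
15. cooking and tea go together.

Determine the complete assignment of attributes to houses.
Solution:

House | Drink | Color | Hobby | Job | Pet
-----------------------------------------
  1   | smoothie | orange | gardening | chef | cat
  2   | coffee | gray | reading | pilot | dog
  3   | juice | black | hiking | writer | hamster
  4   | tea | white | cooking | nurse | rabbit
  5   | soda | brown | painting | plumber | parrot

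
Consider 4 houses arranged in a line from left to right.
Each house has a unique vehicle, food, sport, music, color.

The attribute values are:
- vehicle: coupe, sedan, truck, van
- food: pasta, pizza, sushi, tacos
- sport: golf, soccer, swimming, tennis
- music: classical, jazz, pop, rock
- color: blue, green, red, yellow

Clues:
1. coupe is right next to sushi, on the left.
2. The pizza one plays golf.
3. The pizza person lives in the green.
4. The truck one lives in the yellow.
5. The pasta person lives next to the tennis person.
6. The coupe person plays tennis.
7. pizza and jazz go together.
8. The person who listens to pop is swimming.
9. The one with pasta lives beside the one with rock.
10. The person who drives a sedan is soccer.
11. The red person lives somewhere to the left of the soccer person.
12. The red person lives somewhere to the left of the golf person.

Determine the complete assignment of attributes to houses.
Solution:

House | Vehicle | Food | Sport | Music | Color
----------------------------------------------
  1   | truck | pasta | swimming | pop | yellow
  2   | coupe | tacos | tennis | rock | red
  3   | sedan | sushi | soccer | classical | blue
  4   | van | pizza | golf | jazz | green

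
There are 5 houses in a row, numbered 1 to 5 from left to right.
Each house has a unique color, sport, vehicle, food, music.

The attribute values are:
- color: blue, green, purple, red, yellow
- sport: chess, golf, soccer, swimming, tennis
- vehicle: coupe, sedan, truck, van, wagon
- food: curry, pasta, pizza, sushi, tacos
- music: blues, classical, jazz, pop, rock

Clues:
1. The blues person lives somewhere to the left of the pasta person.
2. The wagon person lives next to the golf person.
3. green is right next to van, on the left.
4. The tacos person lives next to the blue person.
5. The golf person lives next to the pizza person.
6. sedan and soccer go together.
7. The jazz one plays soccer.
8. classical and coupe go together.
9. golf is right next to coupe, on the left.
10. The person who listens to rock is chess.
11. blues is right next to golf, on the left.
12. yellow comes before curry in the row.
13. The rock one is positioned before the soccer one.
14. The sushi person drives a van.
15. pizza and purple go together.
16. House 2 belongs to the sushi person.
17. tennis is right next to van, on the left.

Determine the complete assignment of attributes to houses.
Solution:

House | Color | Sport | Vehicle | Food | Music
----------------------------------------------
  1   | green | tennis | wagon | tacos | blues
  2   | blue | golf | van | sushi | pop
  3   | purple | swimming | coupe | pizza | classical
  4   | yellow | chess | truck | pasta | rock
  5   | red | soccer | sedan | curry | jazz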